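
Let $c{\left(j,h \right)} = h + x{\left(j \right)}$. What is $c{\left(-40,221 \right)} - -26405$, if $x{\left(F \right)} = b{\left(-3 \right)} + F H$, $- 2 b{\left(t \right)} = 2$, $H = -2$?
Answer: $26705$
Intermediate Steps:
$b{\left(t \right)} = -1$ ($b{\left(t \right)} = \left(- \frac{1}{2}\right) 2 = -1$)
$x{\left(F \right)} = -1 - 2 F$ ($x{\left(F \right)} = -1 + F \left(-2\right) = -1 - 2 F$)
$c{\left(j,h \right)} = -1 + h - 2 j$ ($c{\left(j,h \right)} = h - \left(1 + 2 j\right) = -1 + h - 2 j$)
$c{\left(-40,221 \right)} - -26405 = \left(-1 + 221 - -80\right) - -26405 = \left(-1 + 221 + 80\right) + 26405 = 300 + 26405 = 26705$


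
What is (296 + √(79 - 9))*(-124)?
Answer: -36704 - 124*√70 ≈ -37741.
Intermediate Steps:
(296 + √(79 - 9))*(-124) = (296 + √70)*(-124) = -36704 - 124*√70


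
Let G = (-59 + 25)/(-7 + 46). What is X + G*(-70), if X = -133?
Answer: -2807/39 ≈ -71.974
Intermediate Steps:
G = -34/39 ≈ -0.87179
X + G*(-70) = -133 - 34/39*(-70) = -133 + 2380/39 = -2807/39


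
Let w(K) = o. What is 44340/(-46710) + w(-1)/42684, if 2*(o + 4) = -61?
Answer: -42093779/44305992 ≈ -0.95007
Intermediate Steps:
o = -69/2 (o = -4 + (½)*(-61) = -4 - 61/2 = -69/2 ≈ -34.500)
w(K) = -69/2
44340/(-46710) + w(-1)/42684 = 44340/(-46710) - 69/2/42684 = 44340*(-1/46710) - 69/2*1/42684 = -1478/1557 - 23/28456 = -42093779/44305992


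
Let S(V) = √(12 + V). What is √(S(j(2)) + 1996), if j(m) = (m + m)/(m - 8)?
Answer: √(17964 + 3*√102)/3 ≈ 44.714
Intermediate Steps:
j(m) = 2*m/(-8 + m) (j(m) = (2*m)/(-8 + m) = 2*m/(-8 + m))
√(S(j(2)) + 1996) = √(√(12 + 2*2/(-8 + 2)) + 1996) = √(√(12 + 2*2/(-6)) + 1996) = √(√(12 + 2*2*(-⅙)) + 1996) = √(√(12 - ⅔) + 1996) = √(√(34/3) + 1996) = √(√102/3 + 1996) = √(1996 + √102/3)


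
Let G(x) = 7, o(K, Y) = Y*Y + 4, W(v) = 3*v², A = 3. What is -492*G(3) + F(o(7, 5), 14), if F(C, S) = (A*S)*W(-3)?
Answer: -2310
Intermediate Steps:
o(K, Y) = 4 + Y² (o(K, Y) = Y² + 4 = 4 + Y²)
F(C, S) = 81*S (F(C, S) = (3*S)*(3*(-3)²) = (3*S)*(3*9) = (3*S)*27 = 81*S)
-492*G(3) + F(o(7, 5), 14) = -492*7 + 81*14 = -3444 + 1134 = -2310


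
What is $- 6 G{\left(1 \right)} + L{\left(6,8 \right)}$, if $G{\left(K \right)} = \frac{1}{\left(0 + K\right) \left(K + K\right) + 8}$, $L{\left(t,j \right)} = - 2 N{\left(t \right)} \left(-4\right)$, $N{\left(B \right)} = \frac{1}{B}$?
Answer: $\frac{11}{15} \approx 0.73333$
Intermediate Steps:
$L{\left(t,j \right)} = \frac{8}{t}$ ($L{\left(t,j \right)} = - \frac{2}{t} \left(-4\right) = \frac{8}{t}$)
$G{\left(K \right)} = \frac{1}{8 + 2 K^{2}}$ ($G{\left(K \right)} = \frac{1}{K 2 K + 8} = \frac{1}{2 K^{2} + 8} = \frac{1}{8 + 2 K^{2}}$)
$- 6 G{\left(1 \right)} + L{\left(6,8 \right)} = - 6 \frac{1}{2 \left(4 + 1^{2}\right)} + \frac{8}{6} = - 6 \frac{1}{2 \left(4 + 1\right)} + 8 \cdot \frac{1}{6} = - 6 \frac{1}{2 \cdot 5} + \frac{4}{3} = - 6 \cdot \frac{1}{2} \cdot \frac{1}{5} + \frac{4}{3} = \left(-6\right) \frac{1}{10} + \frac{4}{3} = - \frac{3}{5} + \frac{4}{3} = \frac{11}{15}$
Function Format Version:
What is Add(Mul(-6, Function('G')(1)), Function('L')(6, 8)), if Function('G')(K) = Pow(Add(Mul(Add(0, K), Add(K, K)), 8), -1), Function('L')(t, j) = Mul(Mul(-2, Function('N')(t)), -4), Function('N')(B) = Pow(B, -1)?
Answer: Rational(11, 15) ≈ 0.73333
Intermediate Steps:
Function('L')(t, j) = Mul(8, Pow(t, -1)) (Function('L')(t, j) = Mul(Mul(-2, Pow(t, -1)), -4) = Mul(8, Pow(t, -1)))
Function('G')(K) = Pow(Add(8, Mul(2, Pow(K, 2))), -1) (Function('G')(K) = Pow(Add(Mul(K, Mul(2, K)), 8), -1) = Pow(Add(Mul(2, Pow(K, 2)), 8), -1) = Pow(Add(8, Mul(2, Pow(K, 2))), -1))
Add(Mul(-6, Function('G')(1)), Function('L')(6, 8)) = Add(Mul(-6, Mul(Rational(1, 2), Pow(Add(4, Pow(1, 2)), -1))), Mul(8, Pow(6, -1))) = Add(Mul(-6, Mul(Rational(1, 2), Pow(Add(4, 1), -1))), Mul(8, Rational(1, 6))) = Add(Mul(-6, Mul(Rational(1, 2), Pow(5, -1))), Rational(4, 3)) = Add(Mul(-6, Mul(Rational(1, 2), Rational(1, 5))), Rational(4, 3)) = Add(Mul(-6, Rational(1, 10)), Rational(4, 3)) = Add(Rational(-3, 5), Rational(4, 3)) = Rational(11, 15)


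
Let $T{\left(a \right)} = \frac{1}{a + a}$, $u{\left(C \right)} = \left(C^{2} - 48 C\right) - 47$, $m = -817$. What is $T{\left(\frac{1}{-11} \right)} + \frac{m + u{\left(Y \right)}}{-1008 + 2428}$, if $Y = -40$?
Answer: $- \frac{2577}{710} \approx -3.6296$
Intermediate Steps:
$u{\left(C \right)} = -47 + C^{2} - 48 C$
$T{\left(a \right)} = \frac{1}{2 a}$
$T{\left(\frac{1}{-11} \right)} + \frac{m + u{\left(Y \right)}}{-1008 + 2428} = \frac{1}{2 \frac{1}{-11}} + \frac{-817 - \left(-1873 - 1600\right)}{-1008 + 2428} = \frac{1}{2 \left(- \frac{1}{11}\right)} + \frac{-817 + \left(-47 + 1600 + 1920\right)}{1420} = \frac{1}{2} \left(-11\right) + \left(-817 + 3473\right) \frac{1}{1420} = - \frac{11}{2} + 2656 \cdot \frac{1}{1420} = - \frac{11}{2} + \frac{664}{355} = - \frac{2577}{710}$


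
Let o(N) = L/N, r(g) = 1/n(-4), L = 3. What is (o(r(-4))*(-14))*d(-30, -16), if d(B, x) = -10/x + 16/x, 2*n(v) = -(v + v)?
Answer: 63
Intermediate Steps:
n(v) = -v (n(v) = (-(v + v))/2 = (-2*v)/2 = -v)
d(B, x) = 6/x
r(g) = ¼ (r(g) = 1/(-1*(-4)) = 1/4 = ¼)
o(N) = 3/N
(o(r(-4))*(-14))*d(-30, -16) = ((3/(¼))*(-14))*(6/(-16)) = ((3*4)*(-14))*(6*(-1/16)) = (12*(-14))*(-3/8) = -168*(-3/8) = 63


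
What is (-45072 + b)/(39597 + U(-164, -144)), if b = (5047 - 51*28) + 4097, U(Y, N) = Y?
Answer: -37356/39433 ≈ -0.94733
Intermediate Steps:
b = 7716 (b = (5047 - 1*1428) + 4097 = (5047 - 1428) + 4097 = 3619 + 4097 = 7716)
(-45072 + b)/(39597 + U(-164, -144)) = (-45072 + 7716)/(39597 - 164) = -37356/39433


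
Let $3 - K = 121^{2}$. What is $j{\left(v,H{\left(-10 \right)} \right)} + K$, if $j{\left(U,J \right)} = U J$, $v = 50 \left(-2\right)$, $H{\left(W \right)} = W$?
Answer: $-13638$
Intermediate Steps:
$K = -14638$ ($K = 3 - 121^{2} = 3 - 14641 = -14638$)
$v = -100$
$j{\left(U,J \right)} = J U$
$j{\left(v,H{\left(-10 \right)} \right)} + K = \left(-10\right) \left(-100\right) - 14638 = 1000 - 14638 = -13638$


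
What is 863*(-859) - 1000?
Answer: -742317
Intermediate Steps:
863*(-859) - 1000 = -741317 - 1000 = -742317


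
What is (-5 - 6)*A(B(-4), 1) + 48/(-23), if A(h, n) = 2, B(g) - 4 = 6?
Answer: -554/23 ≈ -24.087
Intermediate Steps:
B(g) = 10 (B(g) = 4 + 6 = 10)
(-5 - 6)*A(B(-4), 1) + 48/(-23) = (-5 - 6)*2 + 48/(-23) = -11*2 + 48*(-1/23) = -22 - 48/23 = -554/23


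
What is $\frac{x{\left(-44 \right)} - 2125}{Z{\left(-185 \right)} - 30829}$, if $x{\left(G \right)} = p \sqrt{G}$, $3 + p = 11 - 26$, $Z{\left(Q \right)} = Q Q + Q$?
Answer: $- \frac{2125}{3211} - \frac{36 i \sqrt{11}}{3211} \approx -0.66179 - 0.037184 i$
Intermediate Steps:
$Z{\left(Q \right)} = Q + Q^{2}$ ($Z{\left(Q \right)} = Q^{2} + Q = Q + Q^{2}$)
$p = -18$ ($p = -3 + \left(11 - 26\right) = -3 - 15 = -18$)
$x{\left(G \right)} = - 18 \sqrt{G}$
$\frac{x{\left(-44 \right)} - 2125}{Z{\left(-185 \right)} - 30829} = \frac{- 18 \sqrt{-44} - 2125}{- 185 \left(1 - 185\right) - 30829} = \frac{- 18 \cdot 2 i \sqrt{11} - 2125}{\left(-185\right) \left(-184\right) - 30829} = \frac{- 36 i \sqrt{11} - 2125}{34040 - 30829} = \frac{-2125 - 36 i \sqrt{11}}{3211} = \left(-2125 - 36 i \sqrt{11}\right) \frac{1}{3211} = - \frac{2125}{3211} - \frac{36 i \sqrt{11}}{3211}$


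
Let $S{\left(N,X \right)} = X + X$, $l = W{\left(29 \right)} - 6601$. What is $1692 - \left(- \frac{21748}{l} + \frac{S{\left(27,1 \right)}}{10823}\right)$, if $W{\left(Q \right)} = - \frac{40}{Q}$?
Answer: $\frac{3499452763550}{2072268987} \approx 1688.7$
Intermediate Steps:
$l = - \frac{191469}{29}$ ($l = - \frac{40}{29} - 6601 = - \frac{191469}{29} \approx -6602.4$)
$S{\left(N,X \right)} = 2 X$
$1692 - \left(- \frac{21748}{l} + \frac{S{\left(27,1 \right)}}{10823}\right) = 1692 - \left(- \frac{21748}{- \frac{191469}{29}} + \frac{2 \cdot 1}{10823}\right) = 1692 - \left(\left(-21748\right) \left(- \frac{29}{191469}\right) + 2 \cdot \frac{1}{10823}\right) = 1692 - \left(\frac{630692}{191469} + \frac{2}{10823}\right) = 1692 - \frac{6826362454}{2072268987} = \frac{3499452763550}{2072268987}$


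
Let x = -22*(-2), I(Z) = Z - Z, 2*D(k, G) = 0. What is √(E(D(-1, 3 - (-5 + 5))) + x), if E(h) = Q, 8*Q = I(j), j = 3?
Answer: 2*√11 ≈ 6.6332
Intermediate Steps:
D(k, G) = 0 (D(k, G) = (½)*0 = 0)
I(Z) = 0
Q = 0 (Q = (⅛)*0 = 0)
E(h) = 0
x = 44
√(E(D(-1, 3 - (-5 + 5))) + x) = √(0 + 44) = √44 = 2*√11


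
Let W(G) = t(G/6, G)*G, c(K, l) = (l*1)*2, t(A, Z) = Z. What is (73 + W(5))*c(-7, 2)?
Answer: 392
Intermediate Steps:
c(K, l) = 2*l (c(K, l) = l*2 = 2*l)
W(G) = G² (W(G) = G*G = G²)
(73 + W(5))*c(-7, 2) = (73 + 5²)*(2*2) = (73 + 25)*4 = 98*4 = 392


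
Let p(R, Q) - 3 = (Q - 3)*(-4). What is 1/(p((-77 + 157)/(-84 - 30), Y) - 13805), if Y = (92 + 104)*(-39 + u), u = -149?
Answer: 1/133602 ≈ 7.4849e-6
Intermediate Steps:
Y = -36848 (Y = (92 + 104)*(-39 - 149) = 196*(-188) = -36848)
p(R, Q) = 15 - 4*Q (p(R, Q) = 3 + (Q - 3)*(-4) = 3 + (-3 + Q)*(-4) = 3 + (12 - 4*Q) = 15 - 4*Q)
1/(p((-77 + 157)/(-84 - 30), Y) - 13805) = 1/((15 - 4*(-36848)) - 13805) = 1/((15 + 147392) - 13805) = 1/(147407 - 13805) = 1/133602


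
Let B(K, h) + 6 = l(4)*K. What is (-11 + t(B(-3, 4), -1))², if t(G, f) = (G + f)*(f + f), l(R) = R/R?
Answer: 81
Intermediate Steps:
l(R) = 1
B(K, h) = -6 + K (B(K, h) = -6 + 1*K = -6 + K)
t(G, f) = 2*f*(G + f) (t(G, f) = (G + f)*(2*f) = 2*f*(G + f))
(-11 + t(B(-3, 4), -1))² = (-11 + 2*(-1)*((-6 - 3) - 1))² = (-11 + 2*(-1)*(-9 - 1))² = (-11 + 2*(-1)*(-10))² = (-11 + 20)² = 9² = 81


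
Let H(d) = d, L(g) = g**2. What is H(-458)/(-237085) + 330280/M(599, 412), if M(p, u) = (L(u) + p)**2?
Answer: 13367970277042/6879433245513165 ≈ 0.0019432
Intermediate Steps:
M(p, u) = (p + u**2)**2 (M(p, u) = (u**2 + p)**2 = (p + u**2)**2)
H(-458)/(-237085) + 330280/M(599, 412) = -458/(-237085) + 330280/((599 + 412**2)**2) = -458*(-1/237085) + 330280/((599 + 169744)**2) = 458/237085 + 330280/(170343**2) = 458/237085 + 330280/29016737649 = 13367970277042/6879433245513165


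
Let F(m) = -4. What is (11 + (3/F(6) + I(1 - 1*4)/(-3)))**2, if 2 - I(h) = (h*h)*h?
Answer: 49/144 ≈ 0.34028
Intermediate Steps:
I(h) = 2 - h**3 (I(h) = 2 - h*h*h = 2 - h**2*h = 2 - h**3)
(11 + (3/F(6) + I(1 - 1*4)/(-3)))**2 = (11 + (3/(-4) + (2 - (1 - 1*4)**3)/(-3)))**2 = (11 + (3*(-1/4) + (2 - (1 - 4)**3)*(-1/3)))**2 = (11 + (-3/4 + (2 - 1*(-3)**3)*(-1/3)))**2 = (11 + (-3/4 + (2 - 1*(-27))*(-1/3)))**2 = (11 + (-3/4 + (2 + 27)*(-1/3)))**2 = (11 + (-3/4 + 29*(-1/3)))**2 = (11 + (-3/4 - 29/3))**2 = (11 - 125/12)**2 = (7/12)**2 = 49/144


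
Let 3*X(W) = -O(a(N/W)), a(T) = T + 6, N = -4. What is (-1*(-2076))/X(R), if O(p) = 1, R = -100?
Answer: -6228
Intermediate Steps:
a(T) = 6 + T
X(W) = -1/3 (X(W) = (-1*1)/3 = (1/3)*(-1) = -1/3)
(-1*(-2076))/X(R) = (-1*(-2076))/(-1/3) = 2076*(-3) = -6228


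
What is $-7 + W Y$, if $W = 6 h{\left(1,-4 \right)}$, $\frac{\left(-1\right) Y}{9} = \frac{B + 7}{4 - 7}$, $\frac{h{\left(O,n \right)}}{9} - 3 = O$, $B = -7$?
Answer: $-7$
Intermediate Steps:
$h{\left(O,n \right)} = 27 + 9 O$
$Y = 0$ ($Y = - 9 \frac{-7 + 7}{4 - 7} = - 9 \frac{0}{-3} = - 9 \cdot 0 \left(- \frac{1}{3}\right) = \left(-9\right) 0 = 0$)
$W = 216$ ($W = 6 \left(27 + 9 \cdot 1\right) = 6 \left(27 + 9\right) = 6 \cdot 36 = 216$)
$-7 + W Y = -7 + 216 \cdot 0 = -7 + 0 = -7$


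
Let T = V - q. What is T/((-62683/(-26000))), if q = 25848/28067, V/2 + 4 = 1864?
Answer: 208766784000/135332597 ≈ 1542.6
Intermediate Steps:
V = 3720 (V = -8 + 2*1864 = -8 + 3728 = 3720)
q = 25848/28067 (q = 25848*(1/28067) = 25848/28067 ≈ 0.92094)
T = 104383392/28067 (T = 3720 - 1*25848/28067 = 3720 - 25848/28067 = 104383392/28067 ≈ 3719.1)
T/((-62683/(-26000))) = 104383392/(28067*((-62683/(-26000)))) = 104383392/(28067*((-62683*(-1/26000)))) = 104383392/(28067*(62683/26000)) = (104383392/28067)*(26000/62683) = 208766784000/135332597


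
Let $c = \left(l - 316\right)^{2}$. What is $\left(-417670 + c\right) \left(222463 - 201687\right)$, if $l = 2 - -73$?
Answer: $-7470821064$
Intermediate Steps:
$l = 75$ ($l = 2 + 73 = 75$)
$c = 58081$ ($c = \left(75 - 316\right)^{2} = \left(-241\right)^{2} = 58081$)
$\left(-417670 + c\right) \left(222463 - 201687\right) = \left(-417670 + 58081\right) \left(222463 - 201687\right) = \left(-359589\right) 20776 = -7470821064$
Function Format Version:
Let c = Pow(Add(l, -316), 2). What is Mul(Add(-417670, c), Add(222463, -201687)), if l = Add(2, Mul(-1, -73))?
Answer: -7470821064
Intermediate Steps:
l = 75 (l = Add(2, 73) = 75)
c = 58081 (c = Pow(Add(75, -316), 2) = Pow(-241, 2) = 58081)
Mul(Add(-417670, c), Add(222463, -201687)) = Mul(Add(-417670, 58081), Add(222463, -201687)) = Mul(-359589, 20776) = -7470821064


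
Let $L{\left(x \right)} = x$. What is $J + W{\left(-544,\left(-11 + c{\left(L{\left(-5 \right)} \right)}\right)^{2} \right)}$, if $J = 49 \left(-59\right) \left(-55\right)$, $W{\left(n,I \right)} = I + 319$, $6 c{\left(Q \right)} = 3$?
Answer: $\frac{637737}{4} \approx 1.5943 \cdot 10^{5}$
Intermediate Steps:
$c{\left(Q \right)} = \frac{1}{2}$ ($c{\left(Q \right)} = \frac{1}{6} \cdot 3 = \frac{1}{2}$)
$W{\left(n,I \right)} = 319 + I$
$J = 159005$ ($J = \left(-2891\right) \left(-55\right) = 159005$)
$J + W{\left(-544,\left(-11 + c{\left(L{\left(-5 \right)} \right)}\right)^{2} \right)} = 159005 + \left(319 + \left(-11 + \frac{1}{2}\right)^{2}\right) = 159005 + \left(319 + \left(- \frac{21}{2}\right)^{2}\right) = 159005 + \left(319 + \frac{441}{4}\right) = 159005 + \frac{1717}{4} = \frac{637737}{4}$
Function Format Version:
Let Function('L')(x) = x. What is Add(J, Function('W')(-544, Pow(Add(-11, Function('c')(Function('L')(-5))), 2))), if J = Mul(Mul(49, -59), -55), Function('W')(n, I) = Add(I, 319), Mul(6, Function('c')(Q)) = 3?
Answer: Rational(637737, 4) ≈ 1.5943e+5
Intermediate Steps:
Function('c')(Q) = Rational(1, 2) (Function('c')(Q) = Mul(Rational(1, 6), 3) = Rational(1, 2))
Function('W')(n, I) = Add(319, I)
J = 159005 (J = Mul(-2891, -55) = 159005)
Add(J, Function('W')(-544, Pow(Add(-11, Function('c')(Function('L')(-5))), 2))) = Add(159005, Add(319, Pow(Add(-11, Rational(1, 2)), 2))) = Add(159005, Add(319, Pow(Rational(-21, 2), 2))) = Add(159005, Add(319, Rational(441, 4))) = Add(159005, Rational(1717, 4)) = Rational(637737, 4)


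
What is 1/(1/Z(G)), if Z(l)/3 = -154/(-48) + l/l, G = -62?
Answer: 101/8 ≈ 12.625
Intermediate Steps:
Z(l) = 101/8 (Z(l) = 3*(-154/(-48) + l/l) = 3*(-154*(-1/48) + 1) = 3*(77/24 + 1) = 3*(101/24) = 101/8)
1/(1/Z(G)) = 1/(1/(101/8)) = 1/(8/101) = 101/8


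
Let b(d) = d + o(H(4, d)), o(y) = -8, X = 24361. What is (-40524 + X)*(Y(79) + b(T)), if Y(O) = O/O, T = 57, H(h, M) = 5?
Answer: -808150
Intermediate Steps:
b(d) = -8 + d (b(d) = d - 8 = -8 + d)
Y(O) = 1
(-40524 + X)*(Y(79) + b(T)) = (-40524 + 24361)*(1 + (-8 + 57)) = -16163*(1 + 49) = -16163*50 = -808150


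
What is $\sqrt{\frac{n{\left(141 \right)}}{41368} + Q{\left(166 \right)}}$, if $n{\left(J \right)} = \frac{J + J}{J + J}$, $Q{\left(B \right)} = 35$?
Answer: $\frac{\sqrt{14973985302}}{20684} \approx 5.9161$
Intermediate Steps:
$n{\left(J \right)} = 1$ ($n{\left(J \right)} = \frac{2 J}{2 J} = 2 J \frac{1}{2 J} = 1$)
$\sqrt{\frac{n{\left(141 \right)}}{41368} + Q{\left(166 \right)}} = \sqrt{1 \cdot \frac{1}{41368} + 35} = \sqrt{\frac{1}{41368} + 35} = \sqrt{\frac{1447881}{41368}} = \frac{\sqrt{14973985302}}{20684}$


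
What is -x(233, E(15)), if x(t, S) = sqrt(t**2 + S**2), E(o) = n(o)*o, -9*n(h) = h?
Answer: -sqrt(54914) ≈ -234.34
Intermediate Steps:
n(h) = -h/9
E(o) = -o**2/9 (E(o) = (-o/9)*o = -o**2/9)
x(t, S) = sqrt(S**2 + t**2)
-x(233, E(15)) = -sqrt((-1/9*15**2)**2 + 233**2) = -sqrt((-1/9*225)**2 + 54289) = -sqrt((-25)**2 + 54289) = -sqrt(625 + 54289) = -sqrt(54914)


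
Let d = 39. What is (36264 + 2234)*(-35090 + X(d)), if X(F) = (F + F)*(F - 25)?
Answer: -1308855004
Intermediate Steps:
X(F) = 2*F*(-25 + F) (X(F) = (2*F)*(-25 + F) = 2*F*(-25 + F))
(36264 + 2234)*(-35090 + X(d)) = (36264 + 2234)*(-35090 + 2*39*(-25 + 39)) = 38498*(-35090 + 2*39*14) = 38498*(-35090 + 1092) = 38498*(-33998) = -1308855004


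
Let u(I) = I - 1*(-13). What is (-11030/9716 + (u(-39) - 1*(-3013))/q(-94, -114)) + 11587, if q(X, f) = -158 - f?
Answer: 1230995459/106876 ≈ 11518.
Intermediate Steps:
u(I) = 13 + I (u(I) = I + 13 = 13 + I)
(-11030/9716 + (u(-39) - 1*(-3013))/q(-94, -114)) + 11587 = (-11030/9716 + ((13 - 39) - 1*(-3013))/(-158 - 1*(-114))) + 11587 = (-11030*1/9716 + (-26 + 3013)/(-158 + 114)) + 11587 = (-5515/4858 + 2987/(-44)) + 11587 = (-5515/4858 + 2987*(-1/44)) + 11587 = (-5515/4858 - 2987/44) + 11587 = -7376753/106876 + 11587 = 1230995459/106876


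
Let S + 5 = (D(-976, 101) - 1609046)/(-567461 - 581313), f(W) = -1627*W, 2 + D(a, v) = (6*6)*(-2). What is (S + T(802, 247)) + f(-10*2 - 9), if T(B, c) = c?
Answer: 27241108035/574387 ≈ 47426.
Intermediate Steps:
D(a, v) = -74 (D(a, v) = -2 + (6*6)*(-2) = -2 + 36*(-2) = -2 - 72 = -74)
S = -2067375/574387 (S = -5 + (-74 - 1609046)/(-567461 - 581313) = -5 - 1609120/(-1148774) = -5 - 1609120*(-1/1148774) = -5 + 804560/574387 = -2067375/574387 ≈ -3.5993)
(S + T(802, 247)) + f(-10*2 - 9) = (-2067375/574387 + 247) - 1627*(-10*2 - 9) = 139806214/574387 - 1627*(-20 - 9) = 139806214/574387 - 1627*(-29) = 139806214/574387 + 47183 = 27241108035/574387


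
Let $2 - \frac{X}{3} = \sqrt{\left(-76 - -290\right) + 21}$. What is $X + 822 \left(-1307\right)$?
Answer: $-1074348 - 3 \sqrt{235} \approx -1.0744 \cdot 10^{6}$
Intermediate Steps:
$X = 6 - 3 \sqrt{235}$ ($X = 6 - 3 \sqrt{\left(-76 - -290\right) + 21} = 6 - 3 \sqrt{\left(-76 + 290\right) + 21} = 6 - 3 \sqrt{214 + 21} = 6 - 3 \sqrt{235} \approx -39.989$)
$X + 822 \left(-1307\right) = \left(6 - 3 \sqrt{235}\right) + 822 \left(-1307\right) = \left(6 - 3 \sqrt{235}\right) - 1074354 = -1074348 - 3 \sqrt{235}$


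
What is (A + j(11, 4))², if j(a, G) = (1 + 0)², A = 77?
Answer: 6084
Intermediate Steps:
j(a, G) = 1 (j(a, G) = 1² = 1)
(A + j(11, 4))² = (77 + 1)² = 78² = 6084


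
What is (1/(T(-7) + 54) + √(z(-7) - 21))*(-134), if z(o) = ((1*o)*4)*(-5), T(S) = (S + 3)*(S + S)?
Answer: -67/55 - 134*√119 ≈ -1463.0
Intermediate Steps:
T(S) = 2*S*(3 + S) (T(S) = (3 + S)*(2*S) = 2*S*(3 + S))
z(o) = -20*o (z(o) = (o*4)*(-5) = (4*o)*(-5) = -20*o)
(1/(T(-7) + 54) + √(z(-7) - 21))*(-134) = (1/(2*(-7)*(3 - 7) + 54) + √(-20*(-7) - 21))*(-134) = (1/(2*(-7)*(-4) + 54) + √(140 - 21))*(-134) = (1/(56 + 54) + √119)*(-134) = (1/110 + √119)*(-134) = -67/55 - 134*√119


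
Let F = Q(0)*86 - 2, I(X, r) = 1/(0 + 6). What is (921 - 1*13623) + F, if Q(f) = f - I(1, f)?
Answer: -38155/3 ≈ -12718.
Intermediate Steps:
I(X, r) = ⅙ (I(X, r) = 1/6 = ⅙)
Q(f) = -⅙ + f (Q(f) = f - 1*⅙ = f - ⅙ = -⅙ + f)
F = -49/3 (F = (-⅙ + 0)*86 - 2 = -⅙*86 - 2 = -43/3 - 2 = -49/3 ≈ -16.333)
(921 - 1*13623) + F = (921 - 1*13623) - 49/3 = (921 - 13623) - 49/3 = -12702 - 49/3 = -38155/3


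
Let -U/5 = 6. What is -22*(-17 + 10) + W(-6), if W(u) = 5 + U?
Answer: 129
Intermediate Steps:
U = -30 (U = -5*6 = -30)
W(u) = -25 (W(u) = 5 - 30 = -25)
-22*(-17 + 10) + W(-6) = -22*(-17 + 10) - 25 = -22*(-7) - 25 = 154 - 25 = 129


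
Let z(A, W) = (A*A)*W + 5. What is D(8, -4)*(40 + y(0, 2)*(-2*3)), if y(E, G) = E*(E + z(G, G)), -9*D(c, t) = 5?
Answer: -200/9 ≈ -22.222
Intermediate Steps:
z(A, W) = 5 + W*A**2 (z(A, W) = A**2*W + 5 = W*A**2 + 5 = 5 + W*A**2)
D(c, t) = -5/9 (D(c, t) = -1/9*5 = -5/9)
y(E, G) = E*(5 + E + G**3) (y(E, G) = E*(E + (5 + G*G**2)) = E*(E + (5 + G**3)) = E*(5 + E + G**3))
D(8, -4)*(40 + y(0, 2)*(-2*3)) = -5*(40 + (0*(5 + 0 + 2**3))*(-2*3))/9 = -5*(40 + (0*(5 + 0 + 8))*(-6))/9 = -5*(40 + (0*13)*(-6))/9 = -5*(40 + 0*(-6))/9 = -5*(40 + 0)/9 = -5/9*40 = -200/9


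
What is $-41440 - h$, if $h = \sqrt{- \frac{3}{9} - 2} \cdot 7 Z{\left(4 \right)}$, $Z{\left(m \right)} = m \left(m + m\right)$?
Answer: $-41440 - \frac{224 i \sqrt{21}}{3} \approx -41440.0 - 342.17 i$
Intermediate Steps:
$Z{\left(m \right)} = 2 m^{2}$ ($Z{\left(m \right)} = m 2 m = 2 m^{2}$)
$h = \frac{224 i \sqrt{21}}{3}$ ($h = \sqrt{- \frac{3}{9} - 2} \cdot 7 \cdot 2 \cdot 4^{2} = \sqrt{\left(-3\right) \frac{1}{9} - 2} \cdot 7 \cdot 2 \cdot 16 = \sqrt{- \frac{1}{3} - 2} \cdot 7 \cdot 32 = \sqrt{- \frac{7}{3}} \cdot 7 \cdot 32 = \frac{i \sqrt{21}}{3} \cdot 7 \cdot 32 = \frac{7 i \sqrt{21}}{3} \cdot 32 = \frac{224 i \sqrt{21}}{3} \approx 342.17 i$)
$-41440 - h = -41440 - \frac{224 i \sqrt{21}}{3}$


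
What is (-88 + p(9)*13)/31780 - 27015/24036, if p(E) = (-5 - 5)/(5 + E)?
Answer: -1106117/981470 ≈ -1.1270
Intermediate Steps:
p(E) = -10/(5 + E)
(-88 + p(9)*13)/31780 - 27015/24036 = (-88 - 10/(5 + 9)*13)/31780 - 27015/24036 = (-88 - 10/14*13)*(1/31780) - 27015*1/24036 = (-88 - 10*1/14*13)*(1/31780) - 9005/8012 = (-88 - 5/7*13)*(1/31780) - 9005/8012 = (-88 - 65/7)*(1/31780) - 9005/8012 = -681/7*1/31780 - 9005/8012 = -3/980 - 9005/8012 = -1106117/981470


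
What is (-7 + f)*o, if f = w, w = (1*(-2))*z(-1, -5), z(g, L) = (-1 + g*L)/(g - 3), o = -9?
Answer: 45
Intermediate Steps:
z(g, L) = (-1 + L*g)/(-3 + g)
w = 2 (w = (1*(-2))*((-1 - 5*(-1))/(-3 - 1)) = -2*(-1 + 5)/(-4) = -(-1)*4/2 = -2*(-1) = 2)
f = 2
(-7 + f)*o = (-7 + 2)*(-9) = -5*(-9) = 45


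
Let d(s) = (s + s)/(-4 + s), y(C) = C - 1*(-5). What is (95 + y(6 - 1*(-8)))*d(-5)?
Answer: 380/3 ≈ 126.67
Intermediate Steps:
y(C) = 5 + C (y(C) = C + 5 = 5 + C)
d(s) = 2*s/(-4 + s) (d(s) = (2*s)/(-4 + s) = 2*s/(-4 + s))
(95 + y(6 - 1*(-8)))*d(-5) = (95 + (5 + (6 - 1*(-8))))*(2*(-5)/(-4 - 5)) = (95 + (5 + (6 + 8)))*(2*(-5)/(-9)) = (95 + (5 + 14))*(2*(-5)*(-⅑)) = (95 + 19)*(10/9) = 114*(10/9) = 380/3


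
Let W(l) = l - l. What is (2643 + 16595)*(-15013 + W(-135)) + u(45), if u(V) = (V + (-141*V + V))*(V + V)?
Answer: -289383044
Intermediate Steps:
W(l) = 0
u(V) = -278*V**2 (u(V) = (V - 140*V)*(2*V) = (-139*V)*(2*V) = -278*V**2)
(2643 + 16595)*(-15013 + W(-135)) + u(45) = (2643 + 16595)*(-15013 + 0) - 278*45**2 = 19238*(-15013) - 278*2025 = -288820094 - 562950 = -289383044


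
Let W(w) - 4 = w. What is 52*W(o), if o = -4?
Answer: 0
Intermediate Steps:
W(w) = 4 + w
52*W(o) = 52*(4 - 4) = 52*0 = 0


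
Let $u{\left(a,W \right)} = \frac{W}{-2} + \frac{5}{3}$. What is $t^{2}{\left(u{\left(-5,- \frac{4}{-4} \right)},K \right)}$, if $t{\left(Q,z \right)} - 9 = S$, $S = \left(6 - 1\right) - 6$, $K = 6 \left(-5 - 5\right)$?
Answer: $64$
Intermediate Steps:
$u{\left(a,W \right)} = \frac{5}{3} - \frac{W}{2}$ ($u{\left(a,W \right)} = W \left(- \frac{1}{2}\right) + 5 \cdot \frac{1}{3} = - \frac{W}{2} + \frac{5}{3} = \frac{5}{3} - \frac{W}{2}$)
$K = -60$ ($K = 6 \left(-10\right) = -60$)
$S = -1$ ($S = 5 - 6 = -1$)
$t{\left(Q,z \right)} = 8$ ($t{\left(Q,z \right)} = 9 - 1 = 8$)
$t^{2}{\left(u{\left(-5,- \frac{4}{-4} \right)},K \right)} = 8^{2} = 64$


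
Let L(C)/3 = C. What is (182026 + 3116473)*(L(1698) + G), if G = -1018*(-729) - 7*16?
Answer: 2464321796896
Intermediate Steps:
L(C) = 3*C
G = 742010 (G = 742122 - 112 = 742010)
(182026 + 3116473)*(L(1698) + G) = (182026 + 3116473)*(3*1698 + 742010) = 3298499*(5094 + 742010) = 3298499*747104 = 2464321796896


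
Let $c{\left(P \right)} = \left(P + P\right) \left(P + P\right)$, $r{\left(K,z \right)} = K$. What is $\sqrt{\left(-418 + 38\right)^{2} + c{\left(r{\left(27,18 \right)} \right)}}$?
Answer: $2 \sqrt{36829} \approx 383.82$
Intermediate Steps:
$c{\left(P \right)} = 4 P^{2}$ ($c{\left(P \right)} = 2 P 2 P = 4 P^{2}$)
$\sqrt{\left(-418 + 38\right)^{2} + c{\left(r{\left(27,18 \right)} \right)}} = \sqrt{\left(-418 + 38\right)^{2} + 4 \cdot 27^{2}} = \sqrt{\left(-380\right)^{2} + 4 \cdot 729} = \sqrt{144400 + 2916} = \sqrt{147316} = 2 \sqrt{36829}$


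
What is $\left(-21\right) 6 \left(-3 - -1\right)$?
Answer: $252$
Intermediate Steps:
$\left(-21\right) 6 \left(-3 - -1\right) = - 126 \left(-3 + 1\right) = \left(-126\right) \left(-2\right) = 252$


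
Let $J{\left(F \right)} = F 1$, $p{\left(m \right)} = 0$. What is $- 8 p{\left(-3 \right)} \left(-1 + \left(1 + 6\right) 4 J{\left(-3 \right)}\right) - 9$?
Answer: $-9$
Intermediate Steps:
$J{\left(F \right)} = F$
$- 8 p{\left(-3 \right)} \left(-1 + \left(1 + 6\right) 4 J{\left(-3 \right)}\right) - 9 = - 8 \cdot 0 \left(-1 + \left(1 + 6\right) 4 \left(-3\right)\right) - 9 = - 8 \cdot 0 \left(-1 + 7 \cdot 4 \left(-3\right)\right) - 9 = - 8 \cdot 0 \left(-1 + 28 \left(-3\right)\right) - 9 = - 8 \cdot 0 \left(-1 - 84\right) - 9 = - 8 \cdot 0 \left(-85\right) - 9 = \left(-8\right) 0 - 9 = 0 - 9 = -9$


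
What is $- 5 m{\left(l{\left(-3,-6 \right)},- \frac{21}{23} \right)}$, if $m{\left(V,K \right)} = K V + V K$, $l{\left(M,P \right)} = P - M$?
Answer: $- \frac{630}{23} \approx -27.391$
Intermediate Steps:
$m{\left(V,K \right)} = 2 K V$ ($m{\left(V,K \right)} = K V + K V = 2 K V$)
$- 5 m{\left(l{\left(-3,-6 \right)},- \frac{21}{23} \right)} = - 5 \cdot 2 \left(- \frac{21}{23}\right) \left(-6 - -3\right) = - 5 \cdot 2 \left(\left(-21\right) \frac{1}{23}\right) \left(-6 + 3\right) = - 5 \cdot 2 \left(- \frac{21}{23}\right) \left(-3\right) = \left(-5\right) \frac{126}{23} = - \frac{630}{23}$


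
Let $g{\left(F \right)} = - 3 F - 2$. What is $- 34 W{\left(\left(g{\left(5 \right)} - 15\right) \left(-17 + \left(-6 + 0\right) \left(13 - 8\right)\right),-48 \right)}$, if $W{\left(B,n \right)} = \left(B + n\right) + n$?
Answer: $-47872$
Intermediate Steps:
$g{\left(F \right)} = -2 - 3 F$
$W{\left(B,n \right)} = B + 2 n$
$- 34 W{\left(\left(g{\left(5 \right)} - 15\right) \left(-17 + \left(-6 + 0\right) \left(13 - 8\right)\right),-48 \right)} = - 34 \left(\left(\left(-2 - 15\right) - 15\right) \left(-17 + \left(-6 + 0\right) \left(13 - 8\right)\right) + 2 \left(-48\right)\right) = - 34 \left(\left(\left(-2 - 15\right) - 15\right) \left(-17 - 30\right) - 96\right) = - 34 \left(\left(-17 - 15\right) \left(-17 - 30\right) - 96\right) = - 34 \left(\left(-32\right) \left(-47\right) - 96\right) = - 34 \left(1504 - 96\right) = \left(-34\right) 1408 = -47872$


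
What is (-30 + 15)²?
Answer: 225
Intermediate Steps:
(-30 + 15)² = (-15)² = 225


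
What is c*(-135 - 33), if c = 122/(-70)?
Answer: 1464/5 ≈ 292.80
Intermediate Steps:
c = -61/35 (c = 122*(-1/70) = -61/35 ≈ -1.7429)
c*(-135 - 33) = -61*(-135 - 33)/35 = -61/35*(-168) = 1464/5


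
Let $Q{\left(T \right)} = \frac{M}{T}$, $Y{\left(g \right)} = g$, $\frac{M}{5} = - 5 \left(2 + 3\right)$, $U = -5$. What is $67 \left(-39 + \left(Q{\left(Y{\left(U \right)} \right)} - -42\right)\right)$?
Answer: $1876$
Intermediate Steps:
$M = -125$ ($M = 5 \left(- 5 \left(2 + 3\right)\right) = 5 \left(\left(-5\right) 5\right) = 5 \left(-25\right) = -125$)
$Q{\left(T \right)} = - \frac{125}{T}$
$67 \left(-39 + \left(Q{\left(Y{\left(U \right)} \right)} - -42\right)\right) = 67 \left(-39 - \left(-42 + \frac{125}{-5}\right)\right) = 67 \left(-39 + \left(\left(-125\right) \left(- \frac{1}{5}\right) + 42\right)\right) = 67 \left(-39 + \left(25 + 42\right)\right) = 67 \left(-39 + 67\right) = 67 \cdot 28 = 1876$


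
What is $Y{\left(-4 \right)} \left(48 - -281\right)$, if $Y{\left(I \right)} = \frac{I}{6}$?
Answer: $- \frac{658}{3} \approx -219.33$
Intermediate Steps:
$Y{\left(I \right)} = \frac{I}{6}$ ($Y{\left(I \right)} = I \frac{1}{6} = \frac{I}{6}$)
$Y{\left(-4 \right)} \left(48 - -281\right) = \frac{1}{6} \left(-4\right) \left(48 - -281\right) = - \frac{2 \left(48 + 281\right)}{3} = \left(- \frac{2}{3}\right) 329 = - \frac{658}{3}$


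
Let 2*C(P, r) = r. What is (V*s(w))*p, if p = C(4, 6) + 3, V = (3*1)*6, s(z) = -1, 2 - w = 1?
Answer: -108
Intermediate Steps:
w = 1 (w = 2 - 1*1 = 2 - 1 = 1)
C(P, r) = r/2
V = 18 (V = 3*6 = 18)
p = 6 (p = (1/2)*6 + 3 = 3 + 3 = 6)
(V*s(w))*p = (18*(-1))*6 = -18*6 = -108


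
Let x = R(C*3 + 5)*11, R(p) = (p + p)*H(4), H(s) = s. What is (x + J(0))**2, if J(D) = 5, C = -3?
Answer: 120409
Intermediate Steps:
R(p) = 8*p (R(p) = (p + p)*4 = (2*p)*4 = 8*p)
x = -352 (x = (8*(-3*3 + 5))*11 = (8*(-9 + 5))*11 = (8*(-4))*11 = -32*11 = -352)
(x + J(0))**2 = (-352 + 5)**2 = (-347)**2 = 120409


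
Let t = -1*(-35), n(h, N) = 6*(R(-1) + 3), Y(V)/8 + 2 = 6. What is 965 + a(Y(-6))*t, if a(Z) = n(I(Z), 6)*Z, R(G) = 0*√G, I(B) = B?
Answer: 21125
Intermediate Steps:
Y(V) = 32 (Y(V) = -16 + 8*6 = -16 + 48 = 32)
R(G) = 0
n(h, N) = 18 (n(h, N) = 6*(0 + 3) = 6*3 = 18)
a(Z) = 18*Z
t = 35
965 + a(Y(-6))*t = 965 + (18*32)*35 = 965 + 576*35 = 965 + 20160 = 21125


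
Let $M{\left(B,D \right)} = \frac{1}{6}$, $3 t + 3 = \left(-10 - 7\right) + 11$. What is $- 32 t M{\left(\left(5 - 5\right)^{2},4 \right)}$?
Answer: $16$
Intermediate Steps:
$t = -3$ ($t = -1 + \frac{\left(-10 - 7\right) + 11}{3} = -1 + \frac{-17 + 11}{3} = -1 + \frac{1}{3} \left(-6\right) = -1 - 2 = -3$)
$M{\left(B,D \right)} = \frac{1}{6}$
$- 32 t M{\left(\left(5 - 5\right)^{2},4 \right)} = \left(-32\right) \left(-3\right) \frac{1}{6} = 96 \cdot \frac{1}{6} = 16$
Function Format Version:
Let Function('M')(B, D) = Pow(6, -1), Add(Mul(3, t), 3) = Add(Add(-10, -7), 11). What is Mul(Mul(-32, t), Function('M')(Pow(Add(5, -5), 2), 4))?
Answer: 16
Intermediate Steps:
t = -3 (t = Add(-1, Mul(Rational(1, 3), Add(Add(-10, -7), 11))) = Add(-1, Mul(Rational(1, 3), Add(-17, 11))) = Add(-1, Mul(Rational(1, 3), -6)) = Add(-1, -2) = -3)
Function('M')(B, D) = Rational(1, 6)
Mul(Mul(-32, t), Function('M')(Pow(Add(5, -5), 2), 4)) = Mul(Mul(-32, -3), Rational(1, 6)) = Mul(96, Rational(1, 6)) = 16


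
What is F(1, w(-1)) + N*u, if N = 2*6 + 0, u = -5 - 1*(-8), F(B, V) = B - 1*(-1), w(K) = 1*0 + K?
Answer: 38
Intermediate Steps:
w(K) = K (w(K) = 0 + K = K)
F(B, V) = 1 + B (F(B, V) = B + 1 = 1 + B)
u = 3 (u = -5 + 8 = 3)
N = 12 (N = 12 + 0 = 12)
F(1, w(-1)) + N*u = (1 + 1) + 12*3 = 2 + 36 = 38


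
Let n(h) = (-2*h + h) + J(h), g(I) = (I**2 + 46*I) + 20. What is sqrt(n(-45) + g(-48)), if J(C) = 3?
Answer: 2*sqrt(41) ≈ 12.806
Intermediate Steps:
g(I) = 20 + I**2 + 46*I
n(h) = 3 - h (n(h) = (-2*h + h) + 3 = -h + 3 = 3 - h)
sqrt(n(-45) + g(-48)) = sqrt((3 - 1*(-45)) + (20 + (-48)**2 + 46*(-48))) = sqrt((3 + 45) + (20 + 2304 - 2208)) = sqrt(48 + 116) = sqrt(164) = 2*sqrt(41)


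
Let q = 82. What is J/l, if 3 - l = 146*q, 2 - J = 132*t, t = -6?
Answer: -794/11969 ≈ -0.066338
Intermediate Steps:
J = 794 (J = 2 - 132*(-6) = 2 - 1*(-792) = 2 + 792 = 794)
l = -11969 (l = 3 - 146*82 = 3 - 1*11972 = 3 - 11972 = -11969)
J/l = 794/(-11969) = 794*(-1/11969) = -794/11969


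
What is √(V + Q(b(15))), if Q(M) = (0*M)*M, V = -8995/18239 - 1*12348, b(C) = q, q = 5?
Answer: I*√4107863581913/18239 ≈ 111.12*I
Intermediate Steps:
b(C) = 5
V = -225224167/18239 (V = -8995*1/18239 - 12348 = -8995/18239 - 12348 = -225224167/18239 ≈ -12349.)
Q(M) = 0 (Q(M) = 0*M = 0)
√(V + Q(b(15))) = √(-225224167/18239 + 0) = √(-225224167/18239) = I*√4107863581913/18239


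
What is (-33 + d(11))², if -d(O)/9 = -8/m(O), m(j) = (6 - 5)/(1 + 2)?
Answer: 33489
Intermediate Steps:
m(j) = ⅓ (m(j) = 1/3 = 1*(⅓) = ⅓)
d(O) = 216 (d(O) = -(-72)/⅓ = -(-72)*3 = -9*(-24) = 216)
(-33 + d(11))² = (-33 + 216)² = 183² = 33489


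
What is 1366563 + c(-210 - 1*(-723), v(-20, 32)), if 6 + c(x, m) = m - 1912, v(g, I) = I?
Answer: 1364677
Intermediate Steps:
c(x, m) = -1918 + m (c(x, m) = -6 + (m - 1912) = -6 + (-1912 + m) = -1918 + m)
1366563 + c(-210 - 1*(-723), v(-20, 32)) = 1366563 + (-1918 + 32) = 1366563 - 1886 = 1364677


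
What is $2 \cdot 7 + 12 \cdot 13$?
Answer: $170$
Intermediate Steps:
$2 \cdot 7 + 12 \cdot 13 = 14 + 156 = 170$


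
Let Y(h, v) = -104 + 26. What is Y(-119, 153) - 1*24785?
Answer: -24863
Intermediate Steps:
Y(h, v) = -78
Y(-119, 153) - 1*24785 = -78 - 1*24785 = -78 - 24785 = -24863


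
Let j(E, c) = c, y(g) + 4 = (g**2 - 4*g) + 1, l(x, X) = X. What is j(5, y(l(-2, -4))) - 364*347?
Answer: -126279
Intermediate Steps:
y(g) = -3 + g**2 - 4*g (y(g) = -4 + ((g**2 - 4*g) + 1) = -4 + (1 + g**2 - 4*g) = -3 + g**2 - 4*g)
j(5, y(l(-2, -4))) - 364*347 = (-3 + (-4)**2 - 4*(-4)) - 364*347 = (-3 + 16 + 16) - 126308 = 29 - 126308 = -126279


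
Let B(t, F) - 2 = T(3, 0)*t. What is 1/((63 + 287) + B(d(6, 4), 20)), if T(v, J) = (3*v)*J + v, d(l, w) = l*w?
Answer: 1/424 ≈ 0.0023585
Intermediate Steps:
T(v, J) = v + 3*J*v (T(v, J) = 3*J*v + v = v + 3*J*v)
B(t, F) = 2 + 3*t (B(t, F) = 2 + (3*(1 + 3*0))*t = 2 + (3*(1 + 0))*t = 2 + (3*1)*t = 2 + 3*t)
1/((63 + 287) + B(d(6, 4), 20)) = 1/((63 + 287) + (2 + 3*(6*4))) = 1/(350 + (2 + 3*24)) = 1/(350 + (2 + 72)) = 1/(350 + 74) = 1/424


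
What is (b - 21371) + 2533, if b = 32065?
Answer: 13227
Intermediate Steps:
(b - 21371) + 2533 = (32065 - 21371) + 2533 = 10694 + 2533 = 13227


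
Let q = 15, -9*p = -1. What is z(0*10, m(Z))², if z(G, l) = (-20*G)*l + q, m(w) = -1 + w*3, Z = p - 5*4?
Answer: 225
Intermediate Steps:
p = ⅑ (p = -⅑*(-1) = ⅑ ≈ 0.11111)
Z = -179/9 (Z = ⅑ - 5*4 = ⅑ - 20 = -179/9 ≈ -19.889)
m(w) = -1 + 3*w
z(G, l) = 15 - 20*G*l (z(G, l) = (-20*G)*l + 15 = -20*G*l + 15 = 15 - 20*G*l)
z(0*10, m(Z))² = (15 - 20*0*10*(-1 + 3*(-179/9)))² = (15 - 20*0*(-1 - 179/3))² = (15 - 20*0*(-182/3))² = (15 + 0)² = 15² = 225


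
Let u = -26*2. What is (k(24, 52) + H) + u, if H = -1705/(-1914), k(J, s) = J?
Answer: -4717/174 ≈ -27.109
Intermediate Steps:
H = 155/174 (H = -1705*(-1/1914) = 155/174 ≈ 0.89080)
u = -52
(k(24, 52) + H) + u = (24 + 155/174) - 52 = 4331/174 - 52 = -4717/174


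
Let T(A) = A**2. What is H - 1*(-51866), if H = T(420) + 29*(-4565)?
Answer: 95881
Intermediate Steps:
H = 44015 (H = 420**2 + 29*(-4565) = 176400 - 132385 = 44015)
H - 1*(-51866) = 44015 - 1*(-51866) = 44015 + 51866 = 95881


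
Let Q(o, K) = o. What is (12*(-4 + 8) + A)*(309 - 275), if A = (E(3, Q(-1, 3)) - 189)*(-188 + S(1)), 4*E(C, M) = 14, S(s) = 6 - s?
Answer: 1155813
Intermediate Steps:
E(C, M) = 7/2 (E(C, M) = (¼)*14 = 7/2)
A = 67893/2 (A = (7/2 - 189)*(-188 + (6 - 1*1)) = -371*(-188 + (6 - 1))/2 = -371*(-188 + 5)/2 = -371/2*(-183) = 67893/2 ≈ 33947.)
(12*(-4 + 8) + A)*(309 - 275) = (12*(-4 + 8) + 67893/2)*(309 - 275) = (12*4 + 67893/2)*34 = (48 + 67893/2)*34 = (67989/2)*34 = 1155813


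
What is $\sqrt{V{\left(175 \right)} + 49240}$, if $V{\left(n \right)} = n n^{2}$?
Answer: $\sqrt{5408615} \approx 2325.6$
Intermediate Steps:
$V{\left(n \right)} = n^{3}$
$\sqrt{V{\left(175 \right)} + 49240} = \sqrt{175^{3} + 49240} = \sqrt{5359375 + 49240} = \sqrt{5408615}$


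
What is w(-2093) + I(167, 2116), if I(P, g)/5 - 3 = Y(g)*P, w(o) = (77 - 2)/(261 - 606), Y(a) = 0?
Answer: 340/23 ≈ 14.783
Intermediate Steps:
w(o) = -5/23 (w(o) = 75/(-345) = 75*(-1/345) = -5/23)
I(P, g) = 15 (I(P, g) = 15 + 5*(0*P) = 15 + 5*0 = 15 + 0 = 15)
w(-2093) + I(167, 2116) = -5/23 + 15 = 340/23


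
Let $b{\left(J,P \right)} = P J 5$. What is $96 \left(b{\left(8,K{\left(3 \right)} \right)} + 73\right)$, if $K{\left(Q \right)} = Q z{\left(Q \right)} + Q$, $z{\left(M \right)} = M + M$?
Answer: $87648$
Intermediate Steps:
$z{\left(M \right)} = 2 M$
$K{\left(Q \right)} = Q + 2 Q^{2}$ ($K{\left(Q \right)} = Q 2 Q + Q = 2 Q^{2} + Q = Q + 2 Q^{2}$)
$b{\left(J,P \right)} = 5 J P$ ($b{\left(J,P \right)} = J P 5 = 5 J P$)
$96 \left(b{\left(8,K{\left(3 \right)} \right)} + 73\right) = 96 \left(5 \cdot 8 \cdot 3 \left(1 + 2 \cdot 3\right) + 73\right) = 96 \left(5 \cdot 8 \cdot 3 \left(1 + 6\right) + 73\right) = 96 \left(5 \cdot 8 \cdot 3 \cdot 7 + 73\right) = 96 \left(5 \cdot 8 \cdot 21 + 73\right) = 96 \left(840 + 73\right) = 96 \cdot 913 = 87648$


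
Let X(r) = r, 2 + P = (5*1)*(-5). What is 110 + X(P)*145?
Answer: -3805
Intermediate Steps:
P = -27 (P = -2 + (5*1)*(-5) = -2 + 5*(-5) = -2 - 25 = -27)
110 + X(P)*145 = 110 - 27*145 = 110 - 3915 = -3805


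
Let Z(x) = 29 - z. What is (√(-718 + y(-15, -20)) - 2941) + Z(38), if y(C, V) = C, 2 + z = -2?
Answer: -2908 + I*√733 ≈ -2908.0 + 27.074*I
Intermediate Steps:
z = -4 (z = -2 - 2 = -4)
Z(x) = 33 (Z(x) = 29 - 1*(-4) = 29 + 4 = 33)
(√(-718 + y(-15, -20)) - 2941) + Z(38) = (√(-718 - 15) - 2941) + 33 = (√(-733) - 2941) + 33 = (I*√733 - 2941) + 33 = (-2941 + I*√733) + 33 = -2908 + I*√733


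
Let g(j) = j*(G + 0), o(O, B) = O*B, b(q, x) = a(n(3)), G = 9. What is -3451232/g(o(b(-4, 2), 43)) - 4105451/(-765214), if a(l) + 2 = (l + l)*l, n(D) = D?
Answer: -163469380691/296137818 ≈ -552.00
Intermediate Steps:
a(l) = -2 + 2*l² (a(l) = -2 + (l + l)*l = -2 + (2*l)*l = -2 + 2*l²)
b(q, x) = 16 (b(q, x) = -2 + 2*3² = -2 + 2*9 = -2 + 18 = 16)
o(O, B) = B*O
g(j) = 9*j (g(j) = j*(9 + 0) = j*9 = 9*j)
-3451232/g(o(b(-4, 2), 43)) - 4105451/(-765214) = -3451232/(9*(43*16)) - 4105451/(-765214) = -3451232/(9*688) - 4105451*(-1/765214) = -3451232/6192 + 4105451/765214 = -3451232*1/6192 + 4105451/765214 = -215702/387 + 4105451/765214 = -163469380691/296137818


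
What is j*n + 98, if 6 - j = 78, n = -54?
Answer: 3986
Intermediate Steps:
j = -72 (j = 6 - 1*78 = 6 - 78 = -72)
j*n + 98 = -72*(-54) + 98 = 3888 + 98 = 3986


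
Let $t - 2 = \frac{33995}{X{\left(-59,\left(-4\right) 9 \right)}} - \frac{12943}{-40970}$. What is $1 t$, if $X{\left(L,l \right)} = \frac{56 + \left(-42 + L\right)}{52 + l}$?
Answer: $- \frac{4456026533}{368730} \approx -12085.0$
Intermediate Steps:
$X{\left(L,l \right)} = \frac{14 + L}{52 + l}$
$t = - \frac{4456026533}{368730}$ ($t = 2 + \left(\frac{33995}{\frac{1}{52 - 36} \left(14 - 59\right)} - \frac{12943}{-40970}\right) = 2 + \left(\frac{33995}{\frac{1}{52 - 36} \left(-45\right)} - - \frac{12943}{40970}\right) = 2 + \left(\frac{33995}{\frac{1}{16} \left(-45\right)} + \frac{12943}{40970}\right) = 2 + \left(\frac{33995}{- \frac{45}{16}} + \frac{12943}{40970}\right) = 2 + \left(33995 \left(- \frac{16}{45}\right) + \frac{12943}{40970}\right) = 2 + \left(- \frac{108784}{9} + \frac{12943}{40970}\right) = 2 - \frac{4456763993}{368730} = - \frac{4456026533}{368730} \approx -12085.0$)
$1 t = 1 \left(- \frac{4456026533}{368730}\right) = - \frac{4456026533}{368730}$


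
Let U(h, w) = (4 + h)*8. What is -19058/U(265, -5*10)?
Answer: -9529/1076 ≈ -8.8559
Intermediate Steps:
U(h, w) = 32 + 8*h
-19058/U(265, -5*10) = -19058/(32 + 8*265) = -19058/(32 + 2120) = -19058/2152 = -19058*1/2152 = -9529/1076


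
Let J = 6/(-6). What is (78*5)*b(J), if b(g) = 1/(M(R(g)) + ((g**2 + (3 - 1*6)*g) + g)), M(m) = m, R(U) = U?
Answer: 195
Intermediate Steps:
J = -1 (J = 6*(-1/6) = -1)
b(g) = 1/(g**2 - g) (b(g) = 1/(g + ((g**2 + (3 - 1*6)*g) + g)) = 1/(g + ((g**2 + (3 - 6)*g) + g)) = 1/(g + ((g**2 - 3*g) + g)) = 1/(g + (g**2 - 2*g)) = 1/(g**2 - g))
(78*5)*b(J) = (78*5)*(1/((-1)*(-1 - 1))) = 390*(-1/(-2)) = 390*(-1*(-1/2)) = 390*(1/2) = 195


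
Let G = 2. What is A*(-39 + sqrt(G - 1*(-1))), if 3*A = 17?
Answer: -221 + 17*sqrt(3)/3 ≈ -211.19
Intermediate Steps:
A = 17/3 (A = (1/3)*17 = 17/3 ≈ 5.6667)
A*(-39 + sqrt(G - 1*(-1))) = 17*(-39 + sqrt(2 - 1*(-1)))/3 = 17*(-39 + sqrt(2 + 1))/3 = 17*(-39 + sqrt(3))/3 = -221 + 17*sqrt(3)/3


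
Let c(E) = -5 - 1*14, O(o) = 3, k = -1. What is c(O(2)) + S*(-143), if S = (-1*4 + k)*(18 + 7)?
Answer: 17856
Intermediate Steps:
c(E) = -19 (c(E) = -5 - 14 = -19)
S = -125 (S = (-1*4 - 1)*(18 + 7) = (-4 - 1)*25 = -5*25 = -125)
c(O(2)) + S*(-143) = -19 - 125*(-143) = -19 + 17875 = 17856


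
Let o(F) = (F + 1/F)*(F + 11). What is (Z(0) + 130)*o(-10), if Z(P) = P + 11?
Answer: -14241/10 ≈ -1424.1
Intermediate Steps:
Z(P) = 11 + P
o(F) = (11 + F)*(F + 1/F) (o(F) = (F + 1/F)*(11 + F) = (11 + F)*(F + 1/F))
(Z(0) + 130)*o(-10) = ((11 + 0) + 130)*(1 + (-10)² + 11*(-10) + 11/(-10)) = (11 + 130)*(1 + 100 - 110 + 11*(-⅒)) = 141*(1 + 100 - 110 - 11/10) = 141*(-101/10) = -14241/10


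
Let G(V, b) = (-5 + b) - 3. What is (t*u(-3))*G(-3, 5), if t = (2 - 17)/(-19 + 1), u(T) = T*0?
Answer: 0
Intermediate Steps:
u(T) = 0
G(V, b) = -8 + b
t = ⅚ (t = -15/(-18) = -15*(-1/18) = ⅚ ≈ 0.83333)
(t*u(-3))*G(-3, 5) = ((⅚)*0)*(-8 + 5) = 0*(-3) = 0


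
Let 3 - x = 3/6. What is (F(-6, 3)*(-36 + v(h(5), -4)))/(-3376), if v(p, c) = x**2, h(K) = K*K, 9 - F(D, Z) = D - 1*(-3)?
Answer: 357/3376 ≈ 0.10575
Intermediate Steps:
F(D, Z) = 6 - D (F(D, Z) = 9 - (D - 1*(-3)) = 9 - (D + 3) = 9 - (3 + D) = 9 + (-3 - D) = 6 - D)
h(K) = K**2
x = 5/2 (x = 3 - 3/6 = 3 - 1*1/2 = 3 - 1/2 = 5/2 ≈ 2.5000)
v(p, c) = 25/4 (v(p, c) = (5/2)**2 = 25/4)
(F(-6, 3)*(-36 + v(h(5), -4)))/(-3376) = ((6 - 1*(-6))*(-36 + 25/4))/(-3376) = ((6 + 6)*(-119/4))*(-1/3376) = (12*(-119/4))*(-1/3376) = -357*(-1/3376) = 357/3376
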